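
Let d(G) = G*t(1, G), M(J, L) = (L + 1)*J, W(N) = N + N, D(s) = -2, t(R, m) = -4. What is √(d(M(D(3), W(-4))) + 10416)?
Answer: 2*√2590 ≈ 101.78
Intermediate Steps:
W(N) = 2*N
M(J, L) = J*(1 + L) (M(J, L) = (1 + L)*J = J*(1 + L))
d(G) = -4*G (d(G) = G*(-4) = -4*G)
√(d(M(D(3), W(-4))) + 10416) = √(-(-8)*(1 + 2*(-4)) + 10416) = √(-(-8)*(1 - 8) + 10416) = √(-(-8)*(-7) + 10416) = √(-4*14 + 10416) = √(-56 + 10416) = √10360 = 2*√2590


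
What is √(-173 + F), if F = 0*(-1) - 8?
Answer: I*√181 ≈ 13.454*I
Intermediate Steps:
F = -8 (F = 0 - 8 = -8)
√(-173 + F) = √(-173 - 8) = √(-181) = I*√181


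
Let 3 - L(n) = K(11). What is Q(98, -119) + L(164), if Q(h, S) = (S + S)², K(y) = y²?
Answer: 56526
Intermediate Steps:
L(n) = -118 (L(n) = 3 - 1*11² = 3 - 1*121 = 3 - 121 = -118)
Q(h, S) = 4*S² (Q(h, S) = (2*S)² = 4*S²)
Q(98, -119) + L(164) = 4*(-119)² - 118 = 4*14161 - 118 = 56644 - 118 = 56526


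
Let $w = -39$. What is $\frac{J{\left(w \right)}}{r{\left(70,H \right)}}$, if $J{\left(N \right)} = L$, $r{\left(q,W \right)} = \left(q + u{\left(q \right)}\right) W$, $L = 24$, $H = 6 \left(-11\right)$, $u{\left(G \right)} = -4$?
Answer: $- \frac{2}{363} \approx -0.0055096$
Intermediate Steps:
$H = -66$
$r{\left(q,W \right)} = W \left(-4 + q\right)$ ($r{\left(q,W \right)} = \left(q - 4\right) W = \left(-4 + q\right) W = W \left(-4 + q\right)$)
$J{\left(N \right)} = 24$
$\frac{J{\left(w \right)}}{r{\left(70,H \right)}} = \frac{24}{\left(-66\right) \left(-4 + 70\right)} = \frac{24}{\left(-66\right) 66} = \frac{24}{-4356} = 24 \left(- \frac{1}{4356}\right) = - \frac{2}{363}$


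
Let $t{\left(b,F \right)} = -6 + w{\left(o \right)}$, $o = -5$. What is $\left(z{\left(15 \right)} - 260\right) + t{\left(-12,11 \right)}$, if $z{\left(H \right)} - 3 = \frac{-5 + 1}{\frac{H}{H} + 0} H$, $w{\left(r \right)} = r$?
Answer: $-328$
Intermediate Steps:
$t{\left(b,F \right)} = -11$ ($t{\left(b,F \right)} = -6 - 5 = -11$)
$z{\left(H \right)} = 3 - 4 H$ ($z{\left(H \right)} = 3 + \frac{-5 + 1}{\frac{H}{H} + 0} H = 3 + - \frac{4}{1 + 0} H = 3 + - \frac{4}{1} H = 3 + \left(-4\right) 1 H = 3 - 4 H$)
$\left(z{\left(15 \right)} - 260\right) + t{\left(-12,11 \right)} = \left(\left(3 - 60\right) - 260\right) - 11 = \left(-57 - 260\right) - 11 = -317 - 11 = -328$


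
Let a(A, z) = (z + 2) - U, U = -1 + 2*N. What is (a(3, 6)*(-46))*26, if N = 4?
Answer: -1196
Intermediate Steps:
U = 7 (U = -1 + 2*4 = -1 + 8 = 7)
a(A, z) = -5 + z (a(A, z) = (z + 2) - 1*7 = (2 + z) - 7 = -5 + z)
(a(3, 6)*(-46))*26 = ((-5 + 6)*(-46))*26 = (1*(-46))*26 = -46*26 = -1196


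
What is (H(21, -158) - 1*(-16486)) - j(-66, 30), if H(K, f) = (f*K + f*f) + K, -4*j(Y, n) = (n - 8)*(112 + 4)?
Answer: 38791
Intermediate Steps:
j(Y, n) = 232 - 29*n (j(Y, n) = -(n - 8)*(112 + 4)/4 = -(-8 + n)*116/4 = -(-928 + 116*n)/4 = 232 - 29*n)
H(K, f) = K + f² + K*f (H(K, f) = (K*f + f²) + K = (f² + K*f) + K = K + f² + K*f)
(H(21, -158) - 1*(-16486)) - j(-66, 30) = ((21 + (-158)² + 21*(-158)) - 1*(-16486)) - (232 - 29*30) = ((21 + 24964 - 3318) + 16486) - (232 - 870) = (21667 + 16486) - 1*(-638) = 38153 + 638 = 38791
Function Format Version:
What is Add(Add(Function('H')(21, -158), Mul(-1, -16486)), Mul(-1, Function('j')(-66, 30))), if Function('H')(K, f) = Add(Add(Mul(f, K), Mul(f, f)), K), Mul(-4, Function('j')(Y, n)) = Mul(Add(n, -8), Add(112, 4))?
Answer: 38791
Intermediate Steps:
Function('j')(Y, n) = Add(232, Mul(-29, n)) (Function('j')(Y, n) = Mul(Rational(-1, 4), Mul(Add(n, -8), Add(112, 4))) = Mul(Rational(-1, 4), Mul(Add(-8, n), 116)) = Mul(Rational(-1, 4), Add(-928, Mul(116, n))) = Add(232, Mul(-29, n)))
Function('H')(K, f) = Add(K, Pow(f, 2), Mul(K, f)) (Function('H')(K, f) = Add(Add(Mul(K, f), Pow(f, 2)), K) = Add(Add(Pow(f, 2), Mul(K, f)), K) = Add(K, Pow(f, 2), Mul(K, f)))
Add(Add(Function('H')(21, -158), Mul(-1, -16486)), Mul(-1, Function('j')(-66, 30))) = Add(Add(Add(21, Pow(-158, 2), Mul(21, -158)), Mul(-1, -16486)), Mul(-1, Add(232, Mul(-29, 30)))) = Add(Add(Add(21, 24964, -3318), 16486), Mul(-1, Add(232, -870))) = Add(Add(21667, 16486), Mul(-1, -638)) = Add(38153, 638) = 38791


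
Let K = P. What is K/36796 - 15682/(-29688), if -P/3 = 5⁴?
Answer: 32585617/68274978 ≈ 0.47727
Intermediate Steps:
P = -1875 (P = -3*5⁴ = -3*625 = -1875)
K = -1875
K/36796 - 15682/(-29688) = -1875/36796 - 15682/(-29688) = -1875*1/36796 - 15682*(-1/29688) = -1875/36796 + 7841/14844 = 32585617/68274978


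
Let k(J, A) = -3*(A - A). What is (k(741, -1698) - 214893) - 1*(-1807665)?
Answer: 1592772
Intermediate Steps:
k(J, A) = 0 (k(J, A) = -3*0 = 0)
(k(741, -1698) - 214893) - 1*(-1807665) = (0 - 214893) - 1*(-1807665) = -214893 + 1807665 = 1592772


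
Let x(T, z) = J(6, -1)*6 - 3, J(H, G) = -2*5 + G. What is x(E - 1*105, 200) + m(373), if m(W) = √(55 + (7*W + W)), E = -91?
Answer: -69 + √3039 ≈ -13.873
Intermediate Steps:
J(H, G) = -10 + G
m(W) = √(55 + 8*W)
x(T, z) = -69 (x(T, z) = (-10 - 1)*6 - 3 = -11*6 - 3 = -66 - 3 = -69)
x(E - 1*105, 200) + m(373) = -69 + √(55 + 8*373) = -69 + √(55 + 2984) = -69 + √3039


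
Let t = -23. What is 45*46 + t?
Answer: 2047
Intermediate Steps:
45*46 + t = 45*46 - 23 = 2070 - 23 = 2047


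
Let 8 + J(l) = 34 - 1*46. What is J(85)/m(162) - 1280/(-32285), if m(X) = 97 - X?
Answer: 29156/83941 ≈ 0.34734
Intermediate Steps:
J(l) = -20 (J(l) = -8 + (34 - 1*46) = -8 + (34 - 46) = -8 - 12 = -20)
J(85)/m(162) - 1280/(-32285) = -20/(97 - 1*162) - 1280/(-32285) = -20/(97 - 162) - 1280*(-1/32285) = -20/(-65) + 256/6457 = -20*(-1/65) + 256/6457 = 4/13 + 256/6457 = 29156/83941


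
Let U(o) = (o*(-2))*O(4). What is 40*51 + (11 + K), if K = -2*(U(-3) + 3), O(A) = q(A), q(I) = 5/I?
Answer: 2030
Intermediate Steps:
O(A) = 5/A
U(o) = -5*o/2 (U(o) = (o*(-2))*(5/4) = (-2*o)*(5*(¼)) = -2*o*(5/4) = -5*o/2)
K = -21 (K = -2*(-5/2*(-3) + 3) = -2*(15/2 + 3) = -2*21/2 = -21)
40*51 + (11 + K) = 40*51 + (11 - 21) = 2040 - 10 = 2030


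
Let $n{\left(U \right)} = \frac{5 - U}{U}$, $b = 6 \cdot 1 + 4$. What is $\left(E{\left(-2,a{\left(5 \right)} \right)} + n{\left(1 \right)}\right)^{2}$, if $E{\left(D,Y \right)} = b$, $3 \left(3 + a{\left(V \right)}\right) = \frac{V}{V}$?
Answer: $196$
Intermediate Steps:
$a{\left(V \right)} = - \frac{8}{3}$ ($a{\left(V \right)} = -3 + \frac{V \frac{1}{V}}{3} = -3 + \frac{1}{3} \cdot 1 = -3 + \frac{1}{3} = - \frac{8}{3}$)
$b = 10$ ($b = 6 + 4 = 10$)
$n{\left(U \right)} = \frac{5 - U}{U}$
$E{\left(D,Y \right)} = 10$
$\left(E{\left(-2,a{\left(5 \right)} \right)} + n{\left(1 \right)}\right)^{2} = \left(10 + \frac{5 - 1}{1}\right)^{2} = \left(10 + 1 \left(5 - 1\right)\right)^{2} = \left(10 + 1 \cdot 4\right)^{2} = \left(10 + 4\right)^{2} = 14^{2} = 196$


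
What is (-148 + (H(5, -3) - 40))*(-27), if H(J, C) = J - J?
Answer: 5076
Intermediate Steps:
H(J, C) = 0
(-148 + (H(5, -3) - 40))*(-27) = (-148 + (0 - 40))*(-27) = (-148 - 40)*(-27) = -188*(-27) = 5076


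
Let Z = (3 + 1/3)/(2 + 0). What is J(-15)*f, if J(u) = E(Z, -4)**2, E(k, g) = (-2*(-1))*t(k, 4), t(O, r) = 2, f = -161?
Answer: -2576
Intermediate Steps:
Z = 5/3 (Z = (3 + 1/3)/2 = (10/3)*(1/2) = 5/3 ≈ 1.6667)
E(k, g) = 4 (E(k, g) = -2*(-1)*2 = 2*2 = 4)
J(u) = 16 (J(u) = 4**2 = 16)
J(-15)*f = 16*(-161) = -2576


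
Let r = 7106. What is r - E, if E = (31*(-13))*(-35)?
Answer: -6999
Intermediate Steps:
E = 14105 (E = -403*(-35) = 14105)
r - E = 7106 - 1*14105 = 7106 - 14105 = -6999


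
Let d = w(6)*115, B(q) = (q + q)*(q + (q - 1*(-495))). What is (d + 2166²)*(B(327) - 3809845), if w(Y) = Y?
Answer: -14350760474154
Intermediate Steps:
B(q) = 2*q*(495 + 2*q) (B(q) = (2*q)*(q + (q + 495)) = (2*q)*(q + (495 + q)) = (2*q)*(495 + 2*q) = 2*q*(495 + 2*q))
d = 690 (d = 6*115 = 690)
(d + 2166²)*(B(327) - 3809845) = (690 + 2166²)*(2*327*(495 + 2*327) - 3809845) = (690 + 4691556)*(2*327*(495 + 654) - 3809845) = 4692246*(2*327*1149 - 3809845) = 4692246*(751446 - 3809845) = 4692246*(-3058399) = -14350760474154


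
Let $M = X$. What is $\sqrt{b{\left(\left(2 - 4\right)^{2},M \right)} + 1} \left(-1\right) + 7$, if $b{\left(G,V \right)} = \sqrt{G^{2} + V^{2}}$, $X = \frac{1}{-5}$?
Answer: $7 - \frac{\sqrt{25 + 5 \sqrt{401}}}{5} \approx 4.7628$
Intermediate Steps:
$X = - \frac{1}{5} \approx -0.2$
$M = - \frac{1}{5} \approx -0.2$
$\sqrt{b{\left(\left(2 - 4\right)^{2},M \right)} + 1} \left(-1\right) + 7 = \sqrt{\sqrt{\left(\left(2 - 4\right)^{2}\right)^{2} + \left(- \frac{1}{5}\right)^{2}} + 1} \left(-1\right) + 7 = \sqrt{\sqrt{\left(\left(-2\right)^{2}\right)^{2} + \frac{1}{25}} + 1} \left(-1\right) + 7 = \sqrt{\sqrt{4^{2} + \frac{1}{25}} + 1} \left(-1\right) + 7 = \sqrt{\sqrt{16 + \frac{1}{25}} + 1} \left(-1\right) + 7 = \sqrt{\sqrt{\frac{401}{25}} + 1} \left(-1\right) + 7 = \sqrt{\frac{\sqrt{401}}{5} + 1} \left(-1\right) + 7 = \sqrt{1 + \frac{\sqrt{401}}{5}} \left(-1\right) + 7 = - \sqrt{1 + \frac{\sqrt{401}}{5}} + 7 = 7 - \sqrt{1 + \frac{\sqrt{401}}{5}}$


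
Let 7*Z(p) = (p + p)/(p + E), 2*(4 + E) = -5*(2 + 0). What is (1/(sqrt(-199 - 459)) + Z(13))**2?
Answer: (611 - I*sqrt(658))**2/432964 ≈ 0.86073 - 0.072399*I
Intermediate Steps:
E = -9 (E = -4 + (-5*(2 + 0))/2 = -4 + (-5*2)/2 = -4 + (1/2)*(-10) = -4 - 5 = -9)
Z(p) = 2*p/(7*(-9 + p)) (Z(p) = ((p + p)/(p - 9))/7 = ((2*p)/(-9 + p))/7 = (2*p/(-9 + p))/7 = 2*p/(7*(-9 + p)))
(1/(sqrt(-199 - 459)) + Z(13))**2 = (1/(sqrt(-199 - 459)) + (2/7)*13/(-9 + 13))**2 = (1/(sqrt(-658)) + (2/7)*13/4)**2 = (1/(I*sqrt(658)) + (2/7)*13*(1/4))**2 = (-I*sqrt(658)/658 + 13/14)**2 = (13/14 - I*sqrt(658)/658)**2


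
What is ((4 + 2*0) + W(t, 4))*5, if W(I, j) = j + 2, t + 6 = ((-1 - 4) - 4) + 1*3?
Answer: 50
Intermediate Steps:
t = -12 (t = -6 + (((-1 - 4) - 4) + 1*3) = -6 + ((-5 - 4) + 3) = -6 + (-9 + 3) = -6 - 6 = -12)
W(I, j) = 2 + j
((4 + 2*0) + W(t, 4))*5 = ((4 + 2*0) + (2 + 4))*5 = ((4 + 0) + 6)*5 = (4 + 6)*5 = 10*5 = 50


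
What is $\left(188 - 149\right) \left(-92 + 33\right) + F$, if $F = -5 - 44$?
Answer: $-2350$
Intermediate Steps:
$F = -49$ ($F = -5 - 44 = -49$)
$\left(188 - 149\right) \left(-92 + 33\right) + F = \left(188 - 149\right) \left(-92 + 33\right) - 49 = 39 \left(-59\right) - 49 = -2301 - 49 = -2350$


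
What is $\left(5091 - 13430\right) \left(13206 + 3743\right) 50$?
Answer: $-7066885550$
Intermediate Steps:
$\left(5091 - 13430\right) \left(13206 + 3743\right) 50 = \left(-8339\right) 16949 \cdot 50 = \left(-141337711\right) 50 = -7066885550$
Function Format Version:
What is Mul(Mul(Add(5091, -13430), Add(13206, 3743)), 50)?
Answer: -7066885550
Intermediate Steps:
Mul(Mul(Add(5091, -13430), Add(13206, 3743)), 50) = Mul(Mul(-8339, 16949), 50) = Mul(-141337711, 50) = -7066885550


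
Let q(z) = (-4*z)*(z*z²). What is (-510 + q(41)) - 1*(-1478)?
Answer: -11302076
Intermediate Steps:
q(z) = -4*z⁴ (q(z) = (-4*z)*z³ = -4*z⁴)
(-510 + q(41)) - 1*(-1478) = (-510 - 4*41⁴) - 1*(-1478) = (-510 - 4*2825761) + 1478 = (-510 - 11303044) + 1478 = -11303554 + 1478 = -11302076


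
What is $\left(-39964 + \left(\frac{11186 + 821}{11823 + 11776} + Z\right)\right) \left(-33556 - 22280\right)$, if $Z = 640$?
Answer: $\frac{51815532672684}{23599} \approx 2.1957 \cdot 10^{9}$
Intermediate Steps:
$\left(-39964 + \left(\frac{11186 + 821}{11823 + 11776} + Z\right)\right) \left(-33556 - 22280\right) = \left(-39964 + \left(\frac{11186 + 821}{11823 + 11776} + 640\right)\right) \left(-33556 - 22280\right) = \left(-39964 + \left(\frac{12007}{23599} + 640\right)\right) \left(-55836\right) = \left(-39964 + \frac{15115367}{23599}\right) \left(-55836\right) = \left(- \frac{927995069}{23599}\right) \left(-55836\right) = \frac{51815532672684}{23599}$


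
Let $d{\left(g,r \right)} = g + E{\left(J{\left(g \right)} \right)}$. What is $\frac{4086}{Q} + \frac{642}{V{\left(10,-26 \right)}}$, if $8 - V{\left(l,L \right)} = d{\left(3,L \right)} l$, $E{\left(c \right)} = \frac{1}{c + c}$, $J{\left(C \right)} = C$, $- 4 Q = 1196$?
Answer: $- \frac{865980}{21229} \approx -40.792$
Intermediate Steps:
$Q = -299$ ($Q = \left(- \frac{1}{4}\right) 1196 = -299$)
$E{\left(c \right)} = \frac{1}{2 c}$
$d{\left(g,r \right)} = g + \frac{1}{2 g}$
$V{\left(l,L \right)} = 8 - \frac{19 l}{6}$ ($V{\left(l,L \right)} = 8 - \left(3 + \frac{1}{2 \cdot 3}\right) l = 8 - \left(3 + \frac{1}{2} \cdot \frac{1}{3}\right) l = 8 - \left(3 + \frac{1}{6}\right) l = 8 - \frac{19 l}{6}$)
$\frac{4086}{Q} + \frac{642}{V{\left(10,-26 \right)}} = \frac{4086}{-299} + \frac{642}{8 - \frac{95}{3}} = 4086 \left(- \frac{1}{299}\right) + \frac{642}{8 - \frac{95}{3}} = - \frac{4086}{299} + \frac{642}{- \frac{71}{3}} = - \frac{4086}{299} + 642 \left(- \frac{3}{71}\right) = - \frac{4086}{299} - \frac{1926}{71} = - \frac{865980}{21229}$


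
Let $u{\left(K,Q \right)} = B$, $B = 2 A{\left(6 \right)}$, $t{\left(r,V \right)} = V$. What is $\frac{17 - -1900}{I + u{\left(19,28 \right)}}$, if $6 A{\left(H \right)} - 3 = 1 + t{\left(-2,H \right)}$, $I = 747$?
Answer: $\frac{5751}{2251} \approx 2.5549$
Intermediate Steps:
$A{\left(H \right)} = \frac{2}{3} + \frac{H}{6}$ ($A{\left(H \right)} = \frac{1}{2} + \frac{1 + H}{6} = \frac{1}{2} + \left(\frac{1}{6} + \frac{H}{6}\right) = \frac{2}{3} + \frac{H}{6}$)
$B = \frac{10}{3}$ ($B = 2 \left(\frac{2}{3} + \frac{1}{6} \cdot 6\right) = 2 \left(\frac{2}{3} + 1\right) = 2 \cdot \frac{5}{3} = \frac{10}{3} \approx 3.3333$)
$u{\left(K,Q \right)} = \frac{10}{3}$
$\frac{17 - -1900}{I + u{\left(19,28 \right)}} = \frac{17 - -1900}{747 + \frac{10}{3}} = \frac{17 + 1900}{\frac{2251}{3}} = 1917 \cdot \frac{3}{2251} = \frac{5751}{2251}$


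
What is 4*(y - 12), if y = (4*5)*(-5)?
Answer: -448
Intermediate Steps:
y = -100 (y = 20*(-5) = -100)
4*(y - 12) = 4*(-100 - 12) = 4*(-112) = -448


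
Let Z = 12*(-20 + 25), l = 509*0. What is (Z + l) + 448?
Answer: 508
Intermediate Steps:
l = 0
Z = 60 (Z = 12*5 = 60)
(Z + l) + 448 = (60 + 0) + 448 = 60 + 448 = 508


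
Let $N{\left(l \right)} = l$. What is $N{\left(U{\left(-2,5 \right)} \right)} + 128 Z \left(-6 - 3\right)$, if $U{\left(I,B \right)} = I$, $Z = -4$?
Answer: $4606$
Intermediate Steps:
$N{\left(U{\left(-2,5 \right)} \right)} + 128 Z \left(-6 - 3\right) = -2 + 128 \left(- 4 \left(-6 - 3\right)\right) = -2 + 128 \left(\left(-4\right) \left(-9\right)\right) = -2 + 128 \cdot 36 = -2 + 4608 = 4606$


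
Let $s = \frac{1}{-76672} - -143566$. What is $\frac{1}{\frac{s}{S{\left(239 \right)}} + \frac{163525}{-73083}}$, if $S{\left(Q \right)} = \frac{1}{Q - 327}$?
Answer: $- \frac{700427472}{8849067765593063} \approx -7.9153 \cdot 10^{-8}$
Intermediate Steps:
$s = \frac{11007492351}{76672}$ ($s = - \frac{1}{76672} + 143566 = \frac{11007492351}{76672} \approx 1.4357 \cdot 10^{5}$)
$S{\left(Q \right)} = \frac{1}{-327 + Q}$
$\frac{1}{\frac{s}{S{\left(239 \right)}} + \frac{163525}{-73083}} = \frac{1}{\frac{11007492351}{76672 \frac{1}{-327 + 239}} + \frac{163525}{-73083}} = \frac{1}{\frac{11007492351}{76672 \frac{1}{-88}} + 163525 \left(- \frac{1}{73083}\right)} = \frac{1}{\frac{11007492351}{76672 \left(- \frac{1}{88}\right)} - \frac{163525}{73083}} = \frac{1}{\frac{11007492351}{76672} \left(-88\right) - \frac{163525}{73083}} = \frac{1}{- \frac{121082415861}{9584} - \frac{163525}{73083}} = \frac{1}{- \frac{8849067765593063}{700427472}} = - \frac{700427472}{8849067765593063}$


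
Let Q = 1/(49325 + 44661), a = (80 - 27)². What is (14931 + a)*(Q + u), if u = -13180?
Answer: -10987583698730/46993 ≈ -2.3381e+8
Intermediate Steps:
a = 2809 (a = 53² = 2809)
Q = 1/93986 ≈ 1.0640e-5
(14931 + a)*(Q + u) = (14931 + 2809)*(1/93986 - 13180) = 17740*(-1238735479/93986) = -10987583698730/46993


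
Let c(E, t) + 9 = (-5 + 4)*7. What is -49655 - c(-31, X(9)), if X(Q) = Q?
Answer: -49639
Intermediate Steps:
c(E, t) = -16 (c(E, t) = -9 + (-5 + 4)*7 = -9 - 1*7 = -9 - 7 = -16)
-49655 - c(-31, X(9)) = -49655 - 1*(-16) = -49655 + 16 = -49639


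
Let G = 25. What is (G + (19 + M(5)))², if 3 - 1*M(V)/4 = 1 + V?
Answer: 1024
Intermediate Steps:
M(V) = 8 - 4*V (M(V) = 12 - 4*(1 + V) = 12 + (-4 - 4*V) = 8 - 4*V)
(G + (19 + M(5)))² = (25 + (19 + (8 - 4*5)))² = (25 + (19 + (8 - 20)))² = (25 + (19 - 12))² = (25 + 7)² = 32² = 1024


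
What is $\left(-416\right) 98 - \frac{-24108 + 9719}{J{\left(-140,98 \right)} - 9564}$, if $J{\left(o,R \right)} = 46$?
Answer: $- \frac{388044213}{9518} \approx -40770.0$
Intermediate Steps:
$\left(-416\right) 98 - \frac{-24108 + 9719}{J{\left(-140,98 \right)} - 9564} = \left(-416\right) 98 - \frac{-24108 + 9719}{46 - 9564} = -40768 - - \frac{14389}{-9518} = -40768 - \left(-14389\right) \left(- \frac{1}{9518}\right) = -40768 - \frac{14389}{9518} = - \frac{388044213}{9518}$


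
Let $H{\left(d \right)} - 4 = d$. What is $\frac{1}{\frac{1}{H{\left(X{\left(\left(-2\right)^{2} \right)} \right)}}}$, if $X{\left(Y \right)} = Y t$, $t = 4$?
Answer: $20$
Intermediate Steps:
$X{\left(Y \right)} = 4 Y$ ($X{\left(Y \right)} = Y 4 = 4 Y$)
$H{\left(d \right)} = 4 + d$
$\frac{1}{\frac{1}{H{\left(X{\left(\left(-2\right)^{2} \right)} \right)}}} = \frac{1}{\frac{1}{4 + 4 \left(-2\right)^{2}}} = \frac{1}{\frac{1}{4 + 4 \cdot 4}} = \frac{1}{\frac{1}{4 + 16}} = \frac{1}{\frac{1}{20}} = 20$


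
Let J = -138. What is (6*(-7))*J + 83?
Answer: 5879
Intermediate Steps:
(6*(-7))*J + 83 = (6*(-7))*(-138) + 83 = -42*(-138) + 83 = 5796 + 83 = 5879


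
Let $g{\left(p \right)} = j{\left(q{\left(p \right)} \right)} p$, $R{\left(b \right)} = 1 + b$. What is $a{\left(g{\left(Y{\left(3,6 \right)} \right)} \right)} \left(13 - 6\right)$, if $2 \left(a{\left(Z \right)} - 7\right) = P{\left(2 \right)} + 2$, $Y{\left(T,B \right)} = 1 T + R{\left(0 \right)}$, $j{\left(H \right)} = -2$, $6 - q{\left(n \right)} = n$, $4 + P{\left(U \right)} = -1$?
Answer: $\frac{77}{2} \approx 38.5$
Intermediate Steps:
$P{\left(U \right)} = -5$ ($P{\left(U \right)} = -4 - 1 = -5$)
$q{\left(n \right)} = 6 - n$
$Y{\left(T,B \right)} = 1 + T$ ($Y{\left(T,B \right)} = 1 T + \left(1 + 0\right) = T + 1 = 1 + T$)
$g{\left(p \right)} = - 2 p$
$a{\left(Z \right)} = \frac{11}{2}$ ($a{\left(Z \right)} = 7 + \frac{-5 + 2}{2} = 7 + \frac{1}{2} \left(-3\right) = 7 - \frac{3}{2} = \frac{11}{2}$)
$a{\left(g{\left(Y{\left(3,6 \right)} \right)} \right)} \left(13 - 6\right) = \frac{11 \left(13 - 6\right)}{2} = \frac{11}{2} \cdot 7 = \frac{77}{2}$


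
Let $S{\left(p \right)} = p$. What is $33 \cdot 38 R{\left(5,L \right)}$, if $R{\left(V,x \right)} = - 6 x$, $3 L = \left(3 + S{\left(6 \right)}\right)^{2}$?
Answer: $-203148$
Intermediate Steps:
$L = 27$ ($L = \frac{\left(3 + 6\right)^{2}}{3} = \frac{9^{2}}{3} = \frac{1}{3} \cdot 81 = 27$)
$33 \cdot 38 R{\left(5,L \right)} = 33 \cdot 38 \left(\left(-6\right) 27\right) = 1254 \left(-162\right) = -203148$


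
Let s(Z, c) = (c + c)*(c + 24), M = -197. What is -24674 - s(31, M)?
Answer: -92836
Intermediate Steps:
s(Z, c) = 2*c*(24 + c) (s(Z, c) = (2*c)*(24 + c) = 2*c*(24 + c))
-24674 - s(31, M) = -24674 - 2*(-197)*(24 - 197) = -24674 - 2*(-197)*(-173) = -24674 - 1*68162 = -24674 - 68162 = -92836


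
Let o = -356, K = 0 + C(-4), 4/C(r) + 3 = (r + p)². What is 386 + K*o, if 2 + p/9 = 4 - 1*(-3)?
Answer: 323142/839 ≈ 385.15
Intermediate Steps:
p = 45 (p = -18 + 9*(4 - 1*(-3)) = -18 + 9*(4 + 3) = -18 + 9*7 = -18 + 63 = 45)
C(r) = 4/(-3 + (45 + r)²) (C(r) = 4/(-3 + (r + 45)²) = 4/(-3 + (45 + r)²))
K = 2/839 (K = 0 + 4/(-3 + (45 - 4)²) = 0 + 4/(-3 + 41²) = 0 + 4/(-3 + 1681) = 0 + 4/1678 = 0 + 4*(1/1678) = 0 + 2/839 = 2/839 ≈ 0.0023838)
386 + K*o = 386 + (2/839)*(-356) = 386 - 712/839 = 323142/839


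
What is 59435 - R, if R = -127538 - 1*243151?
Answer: 430124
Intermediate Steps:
R = -370689 (R = -127538 - 243151 = -370689)
59435 - R = 59435 - 1*(-370689) = 59435 + 370689 = 430124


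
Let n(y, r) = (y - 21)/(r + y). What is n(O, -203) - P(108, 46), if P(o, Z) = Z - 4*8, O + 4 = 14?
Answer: -2691/193 ≈ -13.943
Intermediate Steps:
O = 10 (O = -4 + 14 = 10)
n(y, r) = (-21 + y)/(r + y)
P(o, Z) = -32 + Z (P(o, Z) = Z - 32 = -32 + Z)
n(O, -203) - P(108, 46) = (-21 + 10)/(-203 + 10) - (-32 + 46) = -11/(-193) - 1*14 = -1/193*(-11) - 14 = 11/193 - 14 = -2691/193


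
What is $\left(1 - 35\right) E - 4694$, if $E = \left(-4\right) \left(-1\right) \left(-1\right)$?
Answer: $-4558$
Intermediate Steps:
$E = -4$ ($E = 4 \left(-1\right) = -4$)
$\left(1 - 35\right) E - 4694 = \left(1 - 35\right) \left(-4\right) - 4694 = \left(-34\right) \left(-4\right) - 4694 = 136 - 4694 = -4558$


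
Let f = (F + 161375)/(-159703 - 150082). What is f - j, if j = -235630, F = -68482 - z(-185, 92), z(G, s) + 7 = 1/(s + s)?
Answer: 13430996583601/57000440 ≈ 2.3563e+5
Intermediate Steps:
z(G, s) = -7 + 1/(2*s) (z(G, s) = -7 + 1/(s + s) = -7 + 1/(2*s))
F = -12599401/184 (F = -68482 - (-7 + (1/2)/92) = -68482 - (-7 + (1/2)*(1/92)) = -68482 - (-7 + 1/184) = -68482 - 1*(-1287/184) = -68482 + 1287/184 = -12599401/184 ≈ -68475.)
f = -17093599/57000440 (f = (-12599401/184 + 161375)/(-159703 - 150082) = (17093599/184)/(-309785) = (17093599/184)*(-1/309785) = -17093599/57000440 ≈ -0.29989)
f - j = -17093599/57000440 - 1*(-235630) = -17093599/57000440 + 235630 = 13430996583601/57000440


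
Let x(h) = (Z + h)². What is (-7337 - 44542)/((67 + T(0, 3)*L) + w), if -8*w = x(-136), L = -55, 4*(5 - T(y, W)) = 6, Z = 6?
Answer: 17293/746 ≈ 23.181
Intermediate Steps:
T(y, W) = 7/2 (T(y, W) = 5 - ¼*6 = 5 - 3/2 = 7/2)
x(h) = (6 + h)²
w = -4225/2 (w = -(6 - 136)²/8 = -⅛*(-130)² = -⅛*16900 = -4225/2 ≈ -2112.5)
(-7337 - 44542)/((67 + T(0, 3)*L) + w) = (-7337 - 44542)/((67 + (7/2)*(-55)) - 4225/2) = -51879/((67 - 385/2) - 4225/2) = -51879/(-251/2 - 4225/2) = -51879/(-2238) = -51879*(-1/2238) = 17293/746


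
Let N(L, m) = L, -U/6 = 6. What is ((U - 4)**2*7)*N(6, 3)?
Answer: 67200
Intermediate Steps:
U = -36 (U = -6*6 = -36)
((U - 4)**2*7)*N(6, 3) = ((-36 - 4)**2*7)*6 = ((-40)**2*7)*6 = (1600*7)*6 = 11200*6 = 67200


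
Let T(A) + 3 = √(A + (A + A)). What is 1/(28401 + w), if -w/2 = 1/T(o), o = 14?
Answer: 937227/26618013617 + 2*√42/26618013617 ≈ 3.5211e-5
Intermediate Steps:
T(A) = -3 + √3*√A (T(A) = -3 + √(A + (A + A)) = -3 + √(A + 2*A) = -3 + √(3*A) = -3 + √3*√A)
w = -2/(-3 + √42) (w = -2/(-3 + √3*√14) = -2/(-3 + √42) ≈ -0.57459)
1/(28401 + w) = 1/(28401 + (-2/11 - 2*√42/33)) = 1/(312409/11 - 2*√42/33)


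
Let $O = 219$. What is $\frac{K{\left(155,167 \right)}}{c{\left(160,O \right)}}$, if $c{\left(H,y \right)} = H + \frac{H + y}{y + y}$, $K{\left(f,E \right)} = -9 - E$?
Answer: $- \frac{77088}{70459} \approx -1.0941$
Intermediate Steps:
$c{\left(H,y \right)} = H + \frac{H + y}{2 y}$
$\frac{K{\left(155,167 \right)}}{c{\left(160,O \right)}} = \frac{-9 - 167}{\frac{1}{2} + 160 + \frac{1}{2} \cdot 160 \cdot \frac{1}{219}} = - \frac{176}{\frac{1}{2} + 160 + \frac{80}{219}} = - \frac{176}{\frac{70459}{438}} = \left(-176\right) \frac{438}{70459} = - \frac{77088}{70459}$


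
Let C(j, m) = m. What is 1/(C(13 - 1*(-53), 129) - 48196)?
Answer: -1/48067 ≈ -2.0804e-5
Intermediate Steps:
1/(C(13 - 1*(-53), 129) - 48196) = 1/(129 - 48196) = 1/(-48067) = -1/48067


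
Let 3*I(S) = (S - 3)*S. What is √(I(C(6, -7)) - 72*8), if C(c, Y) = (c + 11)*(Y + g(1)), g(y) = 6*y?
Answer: 2*I*√1041/3 ≈ 21.51*I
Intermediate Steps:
C(c, Y) = (6 + Y)*(11 + c) (C(c, Y) = (c + 11)*(Y + 6*1) = (11 + c)*(Y + 6) = (11 + c)*(6 + Y) = (6 + Y)*(11 + c))
I(S) = S*(-3 + S)/3 (I(S) = ((S - 3)*S)/3 = ((-3 + S)*S)/3 = (S*(-3 + S))/3 = S*(-3 + S)/3)
√(I(C(6, -7)) - 72*8) = √((66 + 6*6 + 11*(-7) - 7*6)*(-3 + (66 + 6*6 + 11*(-7) - 7*6))/3 - 72*8) = √((66 + 36 - 77 - 42)*(-3 + (66 + 36 - 77 - 42))/3 - 576) = √((⅓)*(-17)*(-3 - 17) - 576) = √((⅓)*(-17)*(-20) - 576) = √(340/3 - 576) = √(-1388/3) = 2*I*√1041/3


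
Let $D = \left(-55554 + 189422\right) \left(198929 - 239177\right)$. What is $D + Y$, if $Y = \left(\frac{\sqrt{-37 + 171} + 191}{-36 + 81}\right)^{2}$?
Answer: $- \frac{727369098199}{135} + \frac{382 \sqrt{134}}{2025} \approx -5.3879 \cdot 10^{9}$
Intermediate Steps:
$D = -5387919264$ ($D = 133868 \left(-40248\right) = -5387919264$)
$Y = \left(\frac{191}{45} + \frac{\sqrt{134}}{45}\right)^{2}$ ($Y = \left(\frac{\sqrt{134} + 191}{45}\right)^{2} = \left(\left(191 + \sqrt{134}\right) \frac{1}{45}\right)^{2} = \left(\frac{191}{45} + \frac{\sqrt{134}}{45}\right)^{2} \approx 20.265$)
$D + Y = -5387919264 + \frac{\left(191 + \sqrt{134}\right)^{2}}{2025}$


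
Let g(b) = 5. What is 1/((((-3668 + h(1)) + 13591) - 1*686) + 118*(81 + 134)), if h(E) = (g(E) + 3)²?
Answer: 1/34671 ≈ 2.8843e-5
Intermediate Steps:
h(E) = 64 (h(E) = (5 + 3)² = 8² = 64)
1/((((-3668 + h(1)) + 13591) - 1*686) + 118*(81 + 134)) = 1/((((-3668 + 64) + 13591) - 1*686) + 118*(81 + 134)) = 1/(((-3604 + 13591) - 686) + 118*215) = 1/((9987 - 686) + 25370) = 1/(9301 + 25370) = 1/34671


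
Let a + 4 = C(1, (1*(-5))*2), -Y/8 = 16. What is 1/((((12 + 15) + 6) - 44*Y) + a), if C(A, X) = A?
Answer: 1/5662 ≈ 0.00017662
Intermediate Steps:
Y = -128 (Y = -8*16 = -128)
a = -3 (a = -4 + 1 = -3)
1/((((12 + 15) + 6) - 44*Y) + a) = 1/((((12 + 15) + 6) - 44*(-128)) - 3) = 1/(((27 + 6) + 5632) - 3) = 1/((33 + 5632) - 3) = 1/(5665 - 3) = 1/5662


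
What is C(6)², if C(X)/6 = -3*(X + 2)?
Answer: 20736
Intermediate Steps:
C(X) = -36 - 18*X (C(X) = 6*(-3*(X + 2)) = 6*(-3*(2 + X)) = 6*(-6 - 3*X) = -36 - 18*X)
C(6)² = (-36 - 18*6)² = (-36 - 108)² = (-144)² = 20736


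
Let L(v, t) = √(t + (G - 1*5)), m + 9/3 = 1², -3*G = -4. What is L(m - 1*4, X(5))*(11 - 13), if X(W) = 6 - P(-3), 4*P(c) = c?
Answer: -√111/3 ≈ -3.5119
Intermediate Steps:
G = 4/3 (G = -⅓*(-4) = 4/3 ≈ 1.3333)
P(c) = c/4
m = -2 (m = -3 + 1² = -3 + 1 = -2)
X(W) = 27/4 (X(W) = 6 - (-3)/4 = 6 - 1*(-¾) = 6 + ¾ = 27/4)
L(v, t) = √(-11/3 + t) (L(v, t) = √(t + (4/3 - 1*5)) = √(t + (4/3 - 5)) = √(t - 11/3) = √(-11/3 + t))
L(m - 1*4, X(5))*(11 - 13) = (√(-33 + 9*(27/4))/3)*(11 - 13) = (√(-33 + 243/4)/3)*(-2) = (√(111/4)/3)*(-2) = ((√111/2)/3)*(-2) = (√111/6)*(-2) = -√111/3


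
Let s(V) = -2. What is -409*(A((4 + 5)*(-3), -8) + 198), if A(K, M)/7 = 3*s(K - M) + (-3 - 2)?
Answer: -49489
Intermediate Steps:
A(K, M) = -77 (A(K, M) = 7*(3*(-2) + (-3 - 2)) = 7*(-6 - 5) = 7*(-11) = -77)
-409*(A((4 + 5)*(-3), -8) + 198) = -409*(-77 + 198) = -409*121 = -49489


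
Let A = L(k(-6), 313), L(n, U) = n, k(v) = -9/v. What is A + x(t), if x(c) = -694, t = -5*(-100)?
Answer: -1385/2 ≈ -692.50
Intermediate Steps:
t = 500
A = 3/2 (A = -9/(-6) = -9*(-⅙) = 3/2 ≈ 1.5000)
A + x(t) = 3/2 - 694 = -1385/2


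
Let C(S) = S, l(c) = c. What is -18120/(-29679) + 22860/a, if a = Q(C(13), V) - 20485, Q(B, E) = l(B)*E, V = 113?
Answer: -27824335/47031322 ≈ -0.59161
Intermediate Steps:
Q(B, E) = B*E
a = -19016 (a = 13*113 - 20485 = 1469 - 20485 = -19016)
-18120/(-29679) + 22860/a = -18120/(-29679) + 22860/(-19016) = -18120*(-1/29679) + 22860*(-1/19016) = 6040/9893 - 5715/4754 = -27824335/47031322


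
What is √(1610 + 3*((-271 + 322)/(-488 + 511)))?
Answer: 19*√2369/23 ≈ 40.208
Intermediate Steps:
√(1610 + 3*((-271 + 322)/(-488 + 511))) = √(1610 + 3*(51/23)) = √(1610 + 153/23) = √(37183/23) = 19*√2369/23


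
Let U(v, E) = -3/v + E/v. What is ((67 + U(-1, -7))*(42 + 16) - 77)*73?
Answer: 320397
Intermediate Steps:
((67 + U(-1, -7))*(42 + 16) - 77)*73 = ((67 + (-3 - 7)/(-1))*(42 + 16) - 77)*73 = ((67 - 1*(-10))*58 - 77)*73 = ((67 + 10)*58 - 77)*73 = (77*58 - 77)*73 = (4466 - 77)*73 = 4389*73 = 320397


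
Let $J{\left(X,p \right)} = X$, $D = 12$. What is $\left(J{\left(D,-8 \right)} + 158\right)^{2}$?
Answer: $28900$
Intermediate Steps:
$\left(J{\left(D,-8 \right)} + 158\right)^{2} = \left(12 + 158\right)^{2} = 170^{2} = 28900$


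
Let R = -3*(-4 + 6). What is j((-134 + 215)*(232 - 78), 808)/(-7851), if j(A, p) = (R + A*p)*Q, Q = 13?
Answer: -43675606/2617 ≈ -16689.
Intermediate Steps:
R = -6 (R = -3*2 = -6)
j(A, p) = -78 + 13*A*p (j(A, p) = (-6 + A*p)*13 = -78 + 13*A*p)
j((-134 + 215)*(232 - 78), 808)/(-7851) = (-78 + 13*((-134 + 215)*(232 - 78))*808)/(-7851) = (-78 + 13*(81*154)*808)*(-1/7851) = (-78 + 13*12474*808)*(-1/7851) = (-78 + 131026896)*(-1/7851) = 131026818*(-1/7851) = -43675606/2617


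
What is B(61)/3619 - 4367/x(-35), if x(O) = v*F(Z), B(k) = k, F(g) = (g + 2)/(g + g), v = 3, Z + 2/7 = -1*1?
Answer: 94825343/18095 ≈ 5240.4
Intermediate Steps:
Z = -9/7 (Z = -2/7 - 1*1 = -2/7 - 1 = -9/7 ≈ -1.2857)
F(g) = (2 + g)/(2*g) (F(g) = (2 + g)/((2*g)) = (2 + g)*(1/(2*g)) = (2 + g)/(2*g))
x(O) = -5/6 (x(O) = 3*((2 - 9/7)/(2*(-9/7))) = 3*((1/2)*(-7/9)*(5/7)) = 3*(-5/18) = -5/6)
B(61)/3619 - 4367/x(-35) = 61/3619 - 4367/(-5/6) = 61*(1/3619) - 4367*(-6/5) = 61/3619 + 26202/5 = 94825343/18095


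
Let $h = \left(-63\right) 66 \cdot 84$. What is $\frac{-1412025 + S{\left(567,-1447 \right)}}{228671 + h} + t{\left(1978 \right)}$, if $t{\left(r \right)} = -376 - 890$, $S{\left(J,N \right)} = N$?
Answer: $- \frac{151267394}{120601} \approx -1254.3$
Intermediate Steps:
$h = -349272$ ($h = \left(-4158\right) 84 = -349272$)
$t{\left(r \right)} = -1266$ ($t{\left(r \right)} = -376 - 890 = -1266$)
$\frac{-1412025 + S{\left(567,-1447 \right)}}{228671 + h} + t{\left(1978 \right)} = \frac{-1412025 - 1447}{228671 - 349272} - 1266 = - \frac{1413472}{-120601} - 1266 = \left(-1413472\right) \left(- \frac{1}{120601}\right) - 1266 = \frac{1413472}{120601} - 1266 = - \frac{151267394}{120601}$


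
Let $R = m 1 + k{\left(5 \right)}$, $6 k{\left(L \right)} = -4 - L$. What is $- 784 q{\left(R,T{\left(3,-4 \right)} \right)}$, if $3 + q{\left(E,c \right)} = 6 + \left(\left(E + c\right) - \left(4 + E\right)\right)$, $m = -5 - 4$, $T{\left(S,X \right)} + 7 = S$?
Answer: $3920$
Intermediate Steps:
$T{\left(S,X \right)} = -7 + S$
$k{\left(L \right)} = - \frac{2}{3} - \frac{L}{6}$ ($k{\left(L \right)} = \frac{-4 - L}{6} = - \frac{2}{3} - \frac{L}{6}$)
$m = -9$ ($m = -5 - 4 = -9$)
$R = - \frac{21}{2}$ ($R = \left(-9\right) 1 - \frac{3}{2} = -9 - \frac{3}{2} = - \frac{21}{2} \approx -10.5$)
$q{\left(E,c \right)} = -1 + c$ ($q{\left(E,c \right)} = -3 + \left(6 + \left(\left(E + c\right) - \left(4 + E\right)\right)\right) = -3 + \left(6 + \left(-4 + c\right)\right) = -3 + \left(2 + c\right) = -1 + c$)
$- 784 q{\left(R,T{\left(3,-4 \right)} \right)} = - 784 \left(-1 + \left(-7 + 3\right)\right) = - 784 \left(-1 - 4\right) = \left(-784\right) \left(-5\right) = 3920$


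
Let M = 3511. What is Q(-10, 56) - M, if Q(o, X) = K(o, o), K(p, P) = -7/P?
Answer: -35103/10 ≈ -3510.3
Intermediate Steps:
Q(o, X) = -7/o
Q(-10, 56) - M = -7/(-10) - 1*3511 = -7*(-1/10) - 3511 = 7/10 - 3511 = -35103/10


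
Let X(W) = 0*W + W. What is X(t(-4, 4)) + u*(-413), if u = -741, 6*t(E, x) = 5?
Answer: 1836203/6 ≈ 3.0603e+5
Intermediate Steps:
t(E, x) = 5/6 (t(E, x) = (1/6)*5 = 5/6)
X(W) = W (X(W) = 0 + W = W)
X(t(-4, 4)) + u*(-413) = 5/6 - 741*(-413) = 5/6 + 306033 = 1836203/6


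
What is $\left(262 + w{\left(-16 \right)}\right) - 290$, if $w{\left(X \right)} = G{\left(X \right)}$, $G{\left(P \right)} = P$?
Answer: $-44$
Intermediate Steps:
$w{\left(X \right)} = X$
$\left(262 + w{\left(-16 \right)}\right) - 290 = \left(262 - 16\right) - 290 = 246 - 290 = -44$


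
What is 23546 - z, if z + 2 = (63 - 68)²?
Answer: 23523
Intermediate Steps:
z = 23 (z = -2 + (63 - 68)² = -2 + (-5)² = -2 + 25 = 23)
23546 - z = 23546 - 1*23 = 23546 - 23 = 23523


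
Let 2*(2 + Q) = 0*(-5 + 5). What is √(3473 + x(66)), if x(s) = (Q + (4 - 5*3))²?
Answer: √3642 ≈ 60.349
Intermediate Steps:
Q = -2 (Q = -2 + (0*(-5 + 5))/2 = -2 + (0*0)/2 = -2 + (½)*0 = -2 + 0 = -2)
x(s) = 169 (x(s) = (-2 + (4 - 5*3))² = (-2 + (4 - 15))² = (-2 - 11)² = (-13)² = 169)
√(3473 + x(66)) = √(3473 + 169) = √3642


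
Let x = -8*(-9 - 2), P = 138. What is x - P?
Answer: -50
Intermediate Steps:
x = 88 (x = -8*(-11) = 88)
x - P = 88 - 1*138 = 88 - 138 = -50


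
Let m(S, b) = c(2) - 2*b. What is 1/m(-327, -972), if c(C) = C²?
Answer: 1/1948 ≈ 0.00051335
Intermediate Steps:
m(S, b) = 4 - 2*b (m(S, b) = 2² - 2*b = 4 - 2*b)
1/m(-327, -972) = 1/(4 - 2*(-972)) = 1/(4 + 1944) = 1/1948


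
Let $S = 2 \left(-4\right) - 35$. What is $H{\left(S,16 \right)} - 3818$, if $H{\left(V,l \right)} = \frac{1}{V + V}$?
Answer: $- \frac{328349}{86} \approx -3818.0$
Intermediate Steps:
$S = -43$ ($S = -8 - 35 = -43$)
$H{\left(V,l \right)} = \frac{1}{2 V}$
$H{\left(S,16 \right)} - 3818 = \frac{1}{2 \left(-43\right)} - 3818 = \frac{1}{2} \left(- \frac{1}{43}\right) - 3818 = - \frac{1}{86} - 3818 = - \frac{328349}{86}$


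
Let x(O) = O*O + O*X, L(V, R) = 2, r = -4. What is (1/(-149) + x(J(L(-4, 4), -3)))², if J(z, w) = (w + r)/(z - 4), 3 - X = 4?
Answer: 27154521/355216 ≈ 76.445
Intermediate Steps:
X = -1 (X = 3 - 1*4 = 3 - 4 = -1)
J(z, w) = (-4 + w)/(-4 + z) (J(z, w) = (w - 4)/(z - 4) = (-4 + w)/(-4 + z))
x(O) = O² - O (x(O) = O*O + O*(-1) = O² - O)
(1/(-149) + x(J(L(-4, 4), -3)))² = (1/(-149) + ((-4 - 3)/(-4 + 2))*(-1 + (-4 - 3)/(-4 + 2)))² = (-1/149 + (-7/(-2))*(-1 - 7/(-2)))² = (-1/149 + (-½*(-7))*(-1 - ½*(-7)))² = (-1/149 + 7*(-1 + 7/2)/2)² = (-1/149 + (7/2)*(5/2))² = (-1/149 + 35/4)² = (5211/596)² = 27154521/355216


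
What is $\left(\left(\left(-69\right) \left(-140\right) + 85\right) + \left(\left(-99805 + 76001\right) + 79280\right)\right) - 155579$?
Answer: $-90358$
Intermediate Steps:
$\left(\left(\left(-69\right) \left(-140\right) + 85\right) + \left(\left(-99805 + 76001\right) + 79280\right)\right) - 155579 = \left(\left(9660 + 85\right) + \left(-23804 + 79280\right)\right) - 155579 = \left(9745 + 55476\right) - 155579 = 65221 - 155579 = -90358$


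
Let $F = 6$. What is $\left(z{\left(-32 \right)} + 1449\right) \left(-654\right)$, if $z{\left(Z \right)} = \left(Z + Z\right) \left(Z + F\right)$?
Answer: $-2035902$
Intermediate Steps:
$z{\left(Z \right)} = 2 Z \left(6 + Z\right)$ ($z{\left(Z \right)} = \left(Z + Z\right) \left(Z + 6\right) = 2 Z \left(6 + Z\right)$)
$\left(z{\left(-32 \right)} + 1449\right) \left(-654\right) = \left(2 \left(-32\right) \left(6 - 32\right) + 1449\right) \left(-654\right) = \left(2 \left(-32\right) \left(-26\right) + 1449\right) \left(-654\right) = \left(1664 + 1449\right) \left(-654\right) = 3113 \left(-654\right) = -2035902$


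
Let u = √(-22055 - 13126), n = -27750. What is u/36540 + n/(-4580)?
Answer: 2775/458 + I*√3909/12180 ≈ 6.059 + 0.0051332*I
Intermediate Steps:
u = 3*I*√3909 (u = √(-35181) = 3*I*√3909 ≈ 187.57*I)
u/36540 + n/(-4580) = (3*I*√3909)/36540 - 27750/(-4580) = (3*I*√3909)*(1/36540) - 27750*(-1/4580) = I*√3909/12180 + 2775/458 = 2775/458 + I*√3909/12180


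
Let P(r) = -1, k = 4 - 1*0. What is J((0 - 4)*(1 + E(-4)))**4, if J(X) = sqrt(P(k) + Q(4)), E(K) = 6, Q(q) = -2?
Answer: 9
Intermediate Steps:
k = 4 (k = 4 + 0 = 4)
J(X) = I*sqrt(3) (J(X) = sqrt(-1 - 2) = sqrt(-3) = I*sqrt(3))
J((0 - 4)*(1 + E(-4)))**4 = (I*sqrt(3))**4 = 9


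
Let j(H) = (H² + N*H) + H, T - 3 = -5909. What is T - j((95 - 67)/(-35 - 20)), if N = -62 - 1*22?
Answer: -17994254/3025 ≈ -5948.5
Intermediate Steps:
N = -84 (N = -62 - 22 = -84)
T = -5906 (T = 3 - 5909 = -5906)
j(H) = H² - 83*H (j(H) = (H² - 84*H) + H = H² - 83*H)
T - j((95 - 67)/(-35 - 20)) = -5906 - (95 - 67)/(-35 - 20)*(-83 + (95 - 67)/(-35 - 20)) = -5906 - 28/(-55)*(-83 + 28/(-55)) = -5906 - 28*(-1/55)*(-83 + 28*(-1/55)) = -5906 - (-28)*(-83 - 28/55)/55 = -5906 - (-28)*(-4593)/(55*55) = -5906 - 1*128604/3025 = -5906 - 128604/3025 = -17994254/3025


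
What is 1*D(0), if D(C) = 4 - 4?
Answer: 0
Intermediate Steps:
D(C) = 0
1*D(0) = 1*0 = 0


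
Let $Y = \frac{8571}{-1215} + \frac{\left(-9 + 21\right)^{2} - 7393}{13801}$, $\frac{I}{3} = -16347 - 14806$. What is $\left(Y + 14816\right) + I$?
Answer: $- \frac{439609942717}{5589405} \approx -78651.0$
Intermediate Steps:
$I = -93459$ ($I = 3 \left(-16347 - 14806\right) = 3 \left(-31153\right) = -93459$)
$Y = - \frac{42365302}{5589405}$ ($Y = 8571 \left(- \frac{1}{1215}\right) + \left(12^{2} - 7393\right) \frac{1}{13801} = - \frac{2857}{405} + \left(144 - 7393\right) \frac{1}{13801} = - \frac{2857}{405} - \frac{7249}{13801} = - \frac{42365302}{5589405} \approx -7.5796$)
$\left(Y + 14816\right) + I = \left(- \frac{42365302}{5589405} + 14816\right) - 93459 = \frac{82770259178}{5589405} - 93459 = - \frac{439609942717}{5589405}$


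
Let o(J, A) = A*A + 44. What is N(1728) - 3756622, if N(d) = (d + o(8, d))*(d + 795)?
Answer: 7534351766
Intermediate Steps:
o(J, A) = 44 + A² (o(J, A) = A² + 44 = 44 + A²)
N(d) = (795 + d)*(44 + d + d²) (N(d) = (d + (44 + d²))*(d + 795) = (44 + d + d²)*(795 + d) = (795 + d)*(44 + d + d²))
N(1728) - 3756622 = (34980 + 1728³ + 796*1728² + 839*1728) - 3756622 = (34980 + 5159780352 + 796*2985984 + 1449792) - 3756622 = (34980 + 5159780352 + 2376843264 + 1449792) - 3756622 = 7538108388 - 3756622 = 7534351766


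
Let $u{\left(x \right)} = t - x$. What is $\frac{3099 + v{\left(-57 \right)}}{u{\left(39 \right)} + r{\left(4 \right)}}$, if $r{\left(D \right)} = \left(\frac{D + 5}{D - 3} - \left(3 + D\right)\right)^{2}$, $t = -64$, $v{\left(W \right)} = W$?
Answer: $- \frac{338}{11} \approx -30.727$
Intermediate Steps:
$r{\left(D \right)} = \left(-3 - D + \frac{5 + D}{-3 + D}\right)^{2}$ ($r{\left(D \right)} = \left(\frac{5 + D}{-3 + D} - \left(3 + D\right)\right)^{2} = \left(-3 - D + \frac{5 + D}{-3 + D}\right)^{2}$)
$u{\left(x \right)} = -64 - x$
$\frac{3099 + v{\left(-57 \right)}}{u{\left(39 \right)} + r{\left(4 \right)}} = \frac{3099 - 57}{\left(-64 - 39\right) + \frac{\left(14 + 4 - 4^{2}\right)^{2}}{\left(-3 + 4\right)^{2}}} = \frac{3042}{\left(-64 - 39\right) + 1^{-2} \left(14 + 4 - 16\right)^{2}} = \frac{3042}{-103 + 1 \left(14 + 4 - 16\right)^{2}} = \frac{3042}{-103 + 1 \cdot 2^{2}} = \frac{3042}{-103 + 1 \cdot 4} = \frac{3042}{-103 + 4} = \frac{3042}{-99} = 3042 \left(- \frac{1}{99}\right) = - \frac{338}{11}$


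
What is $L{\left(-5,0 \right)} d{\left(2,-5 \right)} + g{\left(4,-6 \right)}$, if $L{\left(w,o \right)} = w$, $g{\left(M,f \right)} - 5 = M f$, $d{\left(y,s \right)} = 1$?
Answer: $-24$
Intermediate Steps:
$g{\left(M,f \right)} = 5 + M f$
$L{\left(-5,0 \right)} d{\left(2,-5 \right)} + g{\left(4,-6 \right)} = \left(-5\right) 1 + \left(5 + 4 \left(-6\right)\right) = -5 + \left(5 - 24\right) = -5 - 19 = -24$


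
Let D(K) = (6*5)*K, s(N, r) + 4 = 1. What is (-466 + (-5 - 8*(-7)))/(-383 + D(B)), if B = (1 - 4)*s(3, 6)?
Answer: 415/113 ≈ 3.6726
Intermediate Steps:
s(N, r) = -3 (s(N, r) = -4 + 1 = -3)
B = 9 (B = (1 - 4)*(-3) = -3*(-3) = 9)
D(K) = 30*K
(-466 + (-5 - 8*(-7)))/(-383 + D(B)) = (-466 + (-5 - 8*(-7)))/(-383 + 30*9) = (-466 + (-5 + 56))/(-383 + 270) = (-466 + 51)/(-113) = -415*(-1/113) = 415/113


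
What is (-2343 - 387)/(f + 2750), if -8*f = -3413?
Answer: -7280/8471 ≈ -0.85940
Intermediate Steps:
f = 3413/8 (f = -⅛*(-3413) = 3413/8 ≈ 426.63)
(-2343 - 387)/(f + 2750) = (-2343 - 387)/(3413/8 + 2750) = -2730/25413/8 = -2730*8/25413 = -7280/8471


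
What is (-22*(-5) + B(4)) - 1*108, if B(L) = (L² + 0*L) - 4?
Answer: 14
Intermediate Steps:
B(L) = -4 + L² (B(L) = (L² + 0) - 4 = L² - 4 = -4 + L²)
(-22*(-5) + B(4)) - 1*108 = (-22*(-5) + (-4 + 4²)) - 1*108 = (110 + (-4 + 16)) - 108 = (110 + 12) - 108 = 122 - 108 = 14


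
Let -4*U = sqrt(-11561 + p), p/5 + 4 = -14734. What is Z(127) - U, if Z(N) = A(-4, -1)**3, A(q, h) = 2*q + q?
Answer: -1728 + I*sqrt(85251)/4 ≈ -1728.0 + 72.994*I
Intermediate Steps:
p = -73690 (p = -20 + 5*(-14734) = -20 - 73670 = -73690)
A(q, h) = 3*q
U = -I*sqrt(85251)/4 (U = -sqrt(-11561 - 73690)/4 = -I*sqrt(85251)/4 ≈ -72.994*I)
Z(N) = -1728 (Z(N) = (3*(-4))**3 = (-12)**3 = -1728)
Z(127) - U = -1728 - (-1)*I*sqrt(85251)/4 = -1728 + I*sqrt(85251)/4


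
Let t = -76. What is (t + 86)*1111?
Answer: 11110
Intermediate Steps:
(t + 86)*1111 = (-76 + 86)*1111 = 10*1111 = 11110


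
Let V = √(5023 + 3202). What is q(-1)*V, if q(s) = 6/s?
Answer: -30*√329 ≈ -544.15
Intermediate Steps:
V = 5*√329 (V = √8225 = 5*√329 ≈ 90.692)
q(-1)*V = (6/(-1))*(5*√329) = (6*(-1))*(5*√329) = -30*√329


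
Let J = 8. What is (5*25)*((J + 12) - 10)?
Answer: 1250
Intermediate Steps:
(5*25)*((J + 12) - 10) = (5*25)*((8 + 12) - 10) = 125*(20 - 10) = 125*10 = 1250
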